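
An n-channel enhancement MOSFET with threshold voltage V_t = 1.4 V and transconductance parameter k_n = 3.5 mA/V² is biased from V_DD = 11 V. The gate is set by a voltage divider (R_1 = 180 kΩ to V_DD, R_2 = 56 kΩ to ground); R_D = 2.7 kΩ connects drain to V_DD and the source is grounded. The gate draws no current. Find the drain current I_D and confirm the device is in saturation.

I_D ≈ 2.6 mA

V_G = V_DD·R_2/(R_1+R_2) = 11×56/236 = 2.61 V. With the source grounded, V_GS = V_G = 2.61 V.
Assume saturation: I_D = (k_n/2)(V_GS − V_t)² = (3.5/2)×(2.61 − 1.4)² = 1.75×1.21² = 2.56 mA.
V_DS = V_DD − I_D·R_D = 11 − 2.56×2.7 = 4.08 V.
Saturation requires V_DS ≥ V_GS − V_t = 1.21 V; 4.08 ≥ 1.21 ✓.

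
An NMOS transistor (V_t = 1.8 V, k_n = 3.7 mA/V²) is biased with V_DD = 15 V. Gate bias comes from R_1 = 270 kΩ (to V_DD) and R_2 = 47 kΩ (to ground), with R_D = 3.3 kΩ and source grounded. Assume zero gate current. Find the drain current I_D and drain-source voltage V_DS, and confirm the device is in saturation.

I_D ≈ 0.33 mA, V_DS ≈ 14 V

V_G = V_DD·R_2/(R_1+R_2) = 15×47/317 = 2.22 V. With the source grounded, V_GS = V_G = 2.22 V.
Assume saturation: I_D = (k_n/2)(V_GS − V_t)² = (3.7/2)×(2.22 − 1.8)² = 1.85×0.424² = 0.333 mA.
V_DS = V_DD − I_D·R_D = 15 − 0.333×3.3 = 13.9 V.
Saturation requires V_DS ≥ V_GS − V_t = 0.424 V; 13.9 ≥ 0.424 ✓.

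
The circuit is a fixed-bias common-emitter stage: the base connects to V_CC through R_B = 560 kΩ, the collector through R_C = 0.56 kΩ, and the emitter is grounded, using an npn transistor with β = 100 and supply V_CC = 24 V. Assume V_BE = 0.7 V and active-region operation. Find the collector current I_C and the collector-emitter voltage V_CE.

I_C ≈ 4.2 mA, V_CE ≈ 22 V

Base loop: V_CC = I_B·R_B + V_BE, so I_B = (24 − 0.7)/560 kΩ = 0.0416 mA.
In the active region I_C = β·I_B = 100 × 0.0416 = 4.16 mA.
Collector loop: V_CE = V_CC − I_C·R_C = 24 − 4.16×0.56 = 21.7 V.
Since V_CE = 21.7 V > V_CE(sat) ≈ 0.2 V, the transistor is in the active region as assumed.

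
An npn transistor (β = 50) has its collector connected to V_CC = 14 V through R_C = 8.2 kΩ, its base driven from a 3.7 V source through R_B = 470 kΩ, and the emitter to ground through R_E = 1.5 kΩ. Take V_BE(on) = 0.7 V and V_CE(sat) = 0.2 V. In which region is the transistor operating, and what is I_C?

Assume active. Base-emitter loop: I_B = (V_BB − V_BE)/(R_B + (β+1)R_E) = (3.7 − 0.7)/(470 + 51×1.5) = 0.00549 mA.
I_C = β·I_B = 50×0.00549 = 0.274 mA.
V_CE = V_CC − I_C·R_C − I_E·R_E = 14 − 0.274×8.2 − 0.28×1.5 = 11.3 V > V_CE(sat), so the active-region assumption holds.

active; I_C ≈ 0.27 mA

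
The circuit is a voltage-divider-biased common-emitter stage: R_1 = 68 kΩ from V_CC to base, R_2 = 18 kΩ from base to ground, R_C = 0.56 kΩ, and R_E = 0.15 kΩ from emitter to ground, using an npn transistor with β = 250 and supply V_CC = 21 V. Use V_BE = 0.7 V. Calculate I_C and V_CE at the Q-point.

I_C ≈ 18 mA, V_CE ≈ 8.3 V

Thevenize the base divider: V_Th = V_CC·R_2/(R_1+R_2) = 21×18/86 = 4.4 V, R_Th = R_1‖R_2 = 14.2 kΩ.
Base-emitter loop: V_Th = I_B·R_Th + V_BE + (β+1)I_B·R_E, so I_B = (4.4 − 0.7) / (14.2 + 251×0.15) = 0.0712 mA.
I_C = β·I_B = 250×0.0712 = 17.8 mA, and I_E = (β+1)I_B = 17.9 mA.
V_CE = V_CC − I_C·R_C − I_E·R_E = 21 − 17.8×0.56 − 17.9×0.15 = 8.35 V.
V_CE = 8.35 V > 0.2 V confirms active-region operation.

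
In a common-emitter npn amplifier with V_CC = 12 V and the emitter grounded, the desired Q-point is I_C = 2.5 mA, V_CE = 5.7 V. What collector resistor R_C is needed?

Collector loop: V_CC = I_C·R_C + V_CE.
R_C = (V_CC − V_CE)/I_C = (12 − 5.7)/2.5 = 2.52 kΩ.

R_C ≈ 2.5 kΩ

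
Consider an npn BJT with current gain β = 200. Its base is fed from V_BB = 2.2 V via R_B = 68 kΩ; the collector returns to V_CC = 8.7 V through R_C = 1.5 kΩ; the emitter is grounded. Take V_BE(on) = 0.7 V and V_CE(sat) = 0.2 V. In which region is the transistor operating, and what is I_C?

active; I_C ≈ 4.4 mA

Assume active. Base-emitter loop: I_B = (V_BB − V_BE)/R_B = (2.2 − 0.7)/68 = 0.0221 mA.
I_C = β·I_B = 200×0.0221 = 4.41 mA.
V_CE = V_CC − I_C·R_C = 8.7 − 4.41×1.5 = 2.08 V > V_CE(sat), so the active-region assumption holds.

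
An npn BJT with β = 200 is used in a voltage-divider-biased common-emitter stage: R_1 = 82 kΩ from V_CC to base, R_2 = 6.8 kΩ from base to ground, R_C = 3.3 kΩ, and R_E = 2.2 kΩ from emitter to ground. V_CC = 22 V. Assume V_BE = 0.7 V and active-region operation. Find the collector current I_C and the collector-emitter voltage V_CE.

Thevenize the base divider: V_Th = V_CC·R_2/(R_1+R_2) = 22×6.8/88.8 = 1.68 V, R_Th = R_1‖R_2 = 6.28 kΩ.
Base-emitter loop: V_Th = I_B·R_Th + V_BE + (β+1)I_B·R_E, so I_B = (1.68 − 0.7) / (6.28 + 201×2.2) = 0.0022 mA.
I_C = β·I_B = 200×0.0022 = 0.439 mA, and I_E = (β+1)I_B = 0.441 mA.
V_CE = V_CC − I_C·R_C − I_E·R_E = 22 − 0.439×3.3 − 0.441×2.2 = 19.6 V.
V_CE = 19.6 V > 0.2 V confirms active-region operation.

I_C ≈ 0.44 mA, V_CE ≈ 20 V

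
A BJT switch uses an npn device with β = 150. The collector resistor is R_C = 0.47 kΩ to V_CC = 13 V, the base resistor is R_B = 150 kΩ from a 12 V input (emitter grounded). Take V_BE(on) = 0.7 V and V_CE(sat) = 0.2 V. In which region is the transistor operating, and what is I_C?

Assume active. Base-emitter loop: I_B = (V_BB − V_BE)/R_B = (12 − 0.7)/150 = 0.0753 mA.
I_C = β·I_B = 150×0.0753 = 11.3 mA.
V_CE = V_CC − I_C·R_C = 13 − 11.3×0.47 = 7.69 V > V_CE(sat), so the active-region assumption holds.

active; I_C ≈ 11 mA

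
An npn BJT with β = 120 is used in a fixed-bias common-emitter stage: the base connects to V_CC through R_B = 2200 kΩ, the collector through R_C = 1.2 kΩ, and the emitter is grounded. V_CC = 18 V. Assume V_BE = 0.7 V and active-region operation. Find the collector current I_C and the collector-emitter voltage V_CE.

I_C ≈ 0.94 mA, V_CE ≈ 17 V

Base loop: V_CC = I_B·R_B + V_BE, so I_B = (18 − 0.7)/2200 kΩ = 0.00786 mA.
In the active region I_C = β·I_B = 120 × 0.00786 = 0.944 mA.
Collector loop: V_CE = V_CC − I_C·R_C = 18 − 0.944×1.2 = 16.9 V.
Since V_CE = 16.9 V > V_CE(sat) ≈ 0.2 V, the transistor is in the active region as assumed.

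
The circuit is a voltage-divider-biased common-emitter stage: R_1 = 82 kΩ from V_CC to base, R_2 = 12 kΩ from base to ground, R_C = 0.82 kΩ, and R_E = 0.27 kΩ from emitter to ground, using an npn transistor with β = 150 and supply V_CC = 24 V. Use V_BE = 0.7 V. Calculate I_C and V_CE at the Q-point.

Thevenize the base divider: V_Th = V_CC·R_2/(R_1+R_2) = 24×12/94 = 3.06 V, R_Th = R_1‖R_2 = 10.5 kΩ.
Base-emitter loop: V_Th = I_B·R_Th + V_BE + (β+1)I_B·R_E, so I_B = (3.06 − 0.7) / (10.5 + 151×0.27) = 0.0461 mA.
I_C = β·I_B = 150×0.0461 = 6.92 mA, and I_E = (β+1)I_B = 6.97 mA.
V_CE = V_CC − I_C·R_C − I_E·R_E = 24 − 6.92×0.82 − 6.97×0.27 = 16.4 V.
V_CE = 16.4 V > 0.2 V confirms active-region operation.

I_C ≈ 6.9 mA, V_CE ≈ 16 V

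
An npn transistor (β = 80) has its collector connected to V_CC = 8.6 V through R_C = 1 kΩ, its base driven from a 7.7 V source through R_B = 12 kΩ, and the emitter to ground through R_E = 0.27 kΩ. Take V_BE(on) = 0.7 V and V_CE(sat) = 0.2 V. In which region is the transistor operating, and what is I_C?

saturation; I_C ≈ 6.5 mA

Assume active: I_B = (7.7 − 0.7)/(12 + 81×0.27) = 0.207 mA, I_C = β·I_B = 16.5 mA.
Then V_CE = 8.6 − 16.5×1 − 16.7×0.27 = -12.5 V < 0.2 V — the active assumption fails.
Re-solve with V_CE = 0.2 V. KCL at the emitter: V_E/R_E = (V_BB−0.7−V_E)/R_B + (V_CC−0.2−V_E)/R_C, giving V_E = 1.88 V.
I_C = (V_CC − 0.2 − V_E)/R_C = (8.4 − 1.88)/1 = 6.52 mA.
Check: I_B = (7 − 1.88)/12 = 0.427 mA, and β·I_B = 34.2 mA > I_C, confirming saturation.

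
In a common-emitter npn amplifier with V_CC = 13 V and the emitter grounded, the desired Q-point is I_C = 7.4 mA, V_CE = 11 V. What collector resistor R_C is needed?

R_C ≈ 0.27 kΩ

Collector loop: V_CC = I_C·R_C + V_CE.
R_C = (V_CC − V_CE)/I_C = (13 − 11)/7.4 = 0.27 kΩ.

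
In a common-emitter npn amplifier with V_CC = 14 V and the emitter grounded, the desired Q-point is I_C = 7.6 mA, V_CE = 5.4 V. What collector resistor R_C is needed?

R_C ≈ 1.1 kΩ

Collector loop: V_CC = I_C·R_C + V_CE.
R_C = (V_CC − V_CE)/I_C = (14 − 5.4)/7.6 = 1.13 kΩ.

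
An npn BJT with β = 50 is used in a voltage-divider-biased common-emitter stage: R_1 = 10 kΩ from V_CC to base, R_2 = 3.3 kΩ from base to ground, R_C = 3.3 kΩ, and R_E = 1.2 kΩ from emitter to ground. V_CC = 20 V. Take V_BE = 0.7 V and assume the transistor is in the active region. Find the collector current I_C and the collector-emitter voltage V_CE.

I_C ≈ 3.3 mA, V_CE ≈ 4.9 V

Thevenize the base divider: V_Th = V_CC·R_2/(R_1+R_2) = 20×3.3/13.3 = 4.96 V, R_Th = R_1‖R_2 = 2.48 kΩ.
Base-emitter loop: V_Th = I_B·R_Th + V_BE + (β+1)I_B·R_E, so I_B = (4.96 − 0.7) / (2.48 + 51×1.2) = 0.0669 mA.
I_C = β·I_B = 50×0.0669 = 3.35 mA, and I_E = (β+1)I_B = 3.41 mA.
V_CE = V_CC − I_C·R_C − I_E·R_E = 20 − 3.35×3.3 − 3.41×1.2 = 4.86 V.
V_CE = 4.86 V > 0.2 V confirms active-region operation.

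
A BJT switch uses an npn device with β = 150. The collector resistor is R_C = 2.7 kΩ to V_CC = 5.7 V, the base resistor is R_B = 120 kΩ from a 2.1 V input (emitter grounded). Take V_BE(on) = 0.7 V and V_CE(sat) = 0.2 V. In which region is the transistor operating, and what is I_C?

Assume active. Base-emitter loop: I_B = (V_BB − V_BE)/R_B = (2.1 − 0.7)/120 = 0.0117 mA.
I_C = β·I_B = 150×0.0117 = 1.75 mA.
V_CE = V_CC − I_C·R_C = 5.7 − 1.75×2.7 = 0.975 V > V_CE(sat), so the active-region assumption holds.

active; I_C ≈ 1.8 mA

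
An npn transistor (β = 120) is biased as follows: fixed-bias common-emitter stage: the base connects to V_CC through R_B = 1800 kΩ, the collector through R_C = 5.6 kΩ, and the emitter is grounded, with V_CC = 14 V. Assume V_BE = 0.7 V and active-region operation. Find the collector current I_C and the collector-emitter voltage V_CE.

Base loop: V_CC = I_B·R_B + V_BE, so I_B = (14 − 0.7)/1800 kΩ = 0.00739 mA.
In the active region I_C = β·I_B = 120 × 0.00739 = 0.887 mA.
Collector loop: V_CE = V_CC − I_C·R_C = 14 − 0.887×5.6 = 9.03 V.
Since V_CE = 9.03 V > V_CE(sat) ≈ 0.2 V, the transistor is in the active region as assumed.

I_C ≈ 0.89 mA, V_CE ≈ 9 V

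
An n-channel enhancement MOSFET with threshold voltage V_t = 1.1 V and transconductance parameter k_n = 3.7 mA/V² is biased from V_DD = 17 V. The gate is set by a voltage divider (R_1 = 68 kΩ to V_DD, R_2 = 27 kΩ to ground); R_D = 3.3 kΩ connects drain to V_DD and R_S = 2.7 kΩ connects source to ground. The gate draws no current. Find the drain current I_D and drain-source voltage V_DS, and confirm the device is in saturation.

I_D ≈ 1.1 mA, V_DS ≈ 10 V

V_G = V_DD·R_2/(R_1+R_2) = 17×27/95 = 4.83 V.
Assume saturation: I_D = (k_n/2)(V_GS − V_t)² with V_GS = V_G − I_D·R_S = 4.83 − 2.7·I_D.
Substituting gives 13.5·I_D² − 38.3·I_D + 25.8 = 0, with roots I_D = 1.1 or 1.74 mA.
The root I_D = 1.74 mA gives V_GS = 0.13 V ≤ V_t, so take I_D = 1.1 mA.
Then V_GS = 1.87 V and V_DS = V_DD − I_D(R_D+R_S) = 17 − 1.1×6 = 10.4 V.
Saturation requires V_DS ≥ V_GS − V_t = 0.77 V; 10.4 ≥ 0.77 ✓.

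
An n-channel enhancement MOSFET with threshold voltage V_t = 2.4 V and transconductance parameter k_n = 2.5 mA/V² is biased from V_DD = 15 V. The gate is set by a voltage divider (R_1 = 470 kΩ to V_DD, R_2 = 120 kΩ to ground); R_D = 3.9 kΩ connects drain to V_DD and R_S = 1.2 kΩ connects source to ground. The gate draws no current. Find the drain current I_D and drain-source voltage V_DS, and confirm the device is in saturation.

I_D ≈ 0.2 mA, V_DS ≈ 14 V

V_G = V_DD·R_2/(R_1+R_2) = 15×120/590 = 3.05 V.
Assume saturation: I_D = (k_n/2)(V_GS − V_t)² with V_GS = V_G − I_D·R_S = 3.05 − 1.2·I_D.
Substituting gives 1.8·I_D² − 2.95·I_D + 0.53 = 0, with roots I_D = 0.205 or 1.44 mA.
The root I_D = 1.44 mA gives V_GS = 1.33 V ≤ V_t, so take I_D = 0.205 mA.
Then V_GS = 2.8 V and V_DS = V_DD − I_D(R_D+R_S) = 15 − 0.205×5.1 = 14 V.
Saturation requires V_DS ≥ V_GS − V_t = 0.405 V; 14 ≥ 0.405 ✓.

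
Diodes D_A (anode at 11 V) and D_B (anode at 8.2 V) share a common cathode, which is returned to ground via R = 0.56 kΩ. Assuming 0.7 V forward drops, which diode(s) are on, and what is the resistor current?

Assume both conduct. Then node N would need to be at both 11−0.7 = 10.3 V and 8.2−0.7 = 7.5 V, which is impossible.
Assume only D_A conducts: V_N = 11 − 0.7 = 10.3 V, so I_R = 10.3/0.56 = 18.4 mA.
Check D_B: its anode-to-cathode voltage is 8.2 − 10.3 = -2.1 V < 0.7 V, so it is off. The assumption is consistent.

Only D_A conducts; I_R ≈ 18 mA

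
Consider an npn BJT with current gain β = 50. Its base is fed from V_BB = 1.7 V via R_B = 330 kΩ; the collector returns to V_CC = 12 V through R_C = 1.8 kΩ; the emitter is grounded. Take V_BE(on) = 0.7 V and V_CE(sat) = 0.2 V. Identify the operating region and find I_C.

Assume active. Base-emitter loop: I_B = (V_BB − V_BE)/R_B = (1.7 − 0.7)/330 = 0.00303 mA.
I_C = β·I_B = 50×0.00303 = 0.152 mA.
V_CE = V_CC − I_C·R_C = 12 − 0.152×1.8 = 11.7 V > V_CE(sat), so the active-region assumption holds.

active; I_C ≈ 0.15 mA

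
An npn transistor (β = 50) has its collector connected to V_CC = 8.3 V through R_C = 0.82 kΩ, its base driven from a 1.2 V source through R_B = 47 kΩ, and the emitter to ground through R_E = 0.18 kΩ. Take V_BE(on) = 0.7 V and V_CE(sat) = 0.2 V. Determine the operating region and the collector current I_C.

active; I_C ≈ 0.44 mA

Assume active. Base-emitter loop: I_B = (V_BB − V_BE)/(R_B + (β+1)R_E) = (1.2 − 0.7)/(47 + 51×0.18) = 0.0089 mA.
I_C = β·I_B = 50×0.0089 = 0.445 mA.
V_CE = V_CC − I_C·R_C − I_E·R_E = 8.3 − 0.445×0.82 − 0.454×0.18 = 7.85 V > V_CE(sat), so the active-region assumption holds.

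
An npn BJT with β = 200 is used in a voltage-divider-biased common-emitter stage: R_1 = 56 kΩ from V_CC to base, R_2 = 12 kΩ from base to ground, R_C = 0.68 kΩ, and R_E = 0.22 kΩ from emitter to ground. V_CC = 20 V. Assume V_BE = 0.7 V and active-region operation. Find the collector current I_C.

I_C ≈ 10 mA

Thevenize the base divider: V_Th = V_CC·R_2/(R_1+R_2) = 20×12/68 = 3.53 V, R_Th = R_1‖R_2 = 9.88 kΩ.
Base-emitter loop: V_Th = I_B·R_Th + V_BE + (β+1)I_B·R_E, so I_B = (3.53 − 0.7) / (9.88 + 201×0.22) = 0.0523 mA.
I_C = β·I_B = 200×0.0523 = 10.5 mA, and I_E = (β+1)I_B = 10.5 mA.
V_CE = V_CC − I_C·R_C − I_E·R_E = 20 − 10.5×0.68 − 10.5×0.22 = 10.6 V.
V_CE = 10.6 V > 0.2 V confirms active-region operation.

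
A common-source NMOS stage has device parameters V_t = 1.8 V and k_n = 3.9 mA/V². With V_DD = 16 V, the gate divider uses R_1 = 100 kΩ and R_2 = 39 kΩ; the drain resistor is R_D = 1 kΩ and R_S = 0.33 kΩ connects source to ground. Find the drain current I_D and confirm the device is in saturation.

V_G = V_DD·R_2/(R_1+R_2) = 16×39/139 = 4.49 V.
Assume saturation: I_D = (k_n/2)(V_GS − V_t)² with V_GS = V_G − I_D·R_S = 4.49 − 0.33·I_D.
Substituting gives 0.212·I_D² − 4.46·I_D + 14.1 = 0, with roots I_D = 3.88 or 17.1 mA.
The root I_D = 17.1 mA gives V_GS = -1.16 V ≤ V_t, so take I_D = 3.88 mA.
Then V_GS = 3.21 V and V_DS = V_DD − I_D(R_D+R_S) = 16 − 3.88×1.33 = 10.8 V.
Saturation requires V_DS ≥ V_GS − V_t = 1.41 V; 10.8 ≥ 1.41 ✓.

I_D ≈ 3.9 mA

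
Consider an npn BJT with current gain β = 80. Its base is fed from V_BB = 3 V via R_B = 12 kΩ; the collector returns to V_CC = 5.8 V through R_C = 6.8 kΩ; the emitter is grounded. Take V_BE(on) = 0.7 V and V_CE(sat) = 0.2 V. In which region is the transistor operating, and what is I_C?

Assume active: I_B = (3 − 0.7)/12 = 0.192 mA, giving I_C = β·I_B = 15.3 mA.
But then V_CE = 5.8 − 15.3×6.8 = -98.5 V < V_CE(sat) = 0.2 V — impossible in the active region.
So the transistor is saturated. With V_CE = 0.2 V, I_C = (V_CC − 0.2)/R_C = 5.6/6.8 = 0.824 mA.
Check: β·I_B = 15.3 mA > I_C = 0.824 mA, confirming saturation.

saturation; I_C ≈ 0.82 mA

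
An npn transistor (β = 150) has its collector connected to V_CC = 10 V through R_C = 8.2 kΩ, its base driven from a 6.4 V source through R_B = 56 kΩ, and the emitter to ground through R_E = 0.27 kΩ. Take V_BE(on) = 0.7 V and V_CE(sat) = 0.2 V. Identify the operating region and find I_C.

Assume active: I_B = (6.4 − 0.7)/(56 + 151×0.27) = 0.0589 mA, I_C = β·I_B = 8.84 mA.
Then V_CE = 10 − 8.84×8.2 − 8.89×0.27 = -64.9 V < 0.2 V — the active assumption fails.
Re-solve with V_CE = 0.2 V. KCL at the emitter: V_E/R_E = (V_BB−0.7−V_E)/R_B + (V_CC−0.2−V_E)/R_C, giving V_E = 0.337 V.
I_C = (V_CC − 0.2 − V_E)/R_C = (9.8 − 0.337)/8.2 = 1.15 mA.
Check: I_B = (5.7 − 0.337)/56 = 0.0958 mA, and β·I_B = 14.4 mA > I_C, confirming saturation.

saturation; I_C ≈ 1.2 mA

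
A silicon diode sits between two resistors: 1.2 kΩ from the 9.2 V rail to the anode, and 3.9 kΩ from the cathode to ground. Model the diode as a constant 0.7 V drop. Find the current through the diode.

I ≈ 1.7 mA

The two resistors are in series with the diode, so KVL gives 9.2 = I·1.2 + 0.7 + I·3.9.
I = (9.2 − 0.7) / (1.2 + 3.9) kΩ = 8.5 / 5.1 = 1.67 mA.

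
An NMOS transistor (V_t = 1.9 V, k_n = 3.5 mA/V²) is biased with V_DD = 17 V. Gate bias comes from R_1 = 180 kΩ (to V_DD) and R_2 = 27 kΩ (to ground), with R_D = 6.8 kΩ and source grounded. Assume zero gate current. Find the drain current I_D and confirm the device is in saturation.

V_G = V_DD·R_2/(R_1+R_2) = 17×27/207 = 2.22 V. With the source grounded, V_GS = V_G = 2.22 V.
Assume saturation: I_D = (k_n/2)(V_GS − V_t)² = (3.5/2)×(2.22 − 1.9)² = 1.75×0.317² = 0.176 mA.
V_DS = V_DD − I_D·R_D = 17 − 0.176×6.8 = 15.8 V.
Saturation requires V_DS ≥ V_GS − V_t = 0.317 V; 15.8 ≥ 0.317 ✓.

I_D ≈ 0.18 mA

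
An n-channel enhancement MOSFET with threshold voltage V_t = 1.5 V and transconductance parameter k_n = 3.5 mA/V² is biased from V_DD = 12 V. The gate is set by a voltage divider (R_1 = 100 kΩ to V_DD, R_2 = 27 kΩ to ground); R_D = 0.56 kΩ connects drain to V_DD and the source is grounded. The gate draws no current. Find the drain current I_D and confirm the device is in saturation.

I_D ≈ 1.9 mA

V_G = V_DD·R_2/(R_1+R_2) = 12×27/127 = 2.55 V. With the source grounded, V_GS = V_G = 2.55 V.
Assume saturation: I_D = (k_n/2)(V_GS − V_t)² = (3.5/2)×(2.55 − 1.5)² = 1.75×1.05² = 1.93 mA.
V_DS = V_DD − I_D·R_D = 12 − 1.93×0.56 = 10.9 V.
Saturation requires V_DS ≥ V_GS − V_t = 1.05 V; 10.9 ≥ 1.05 ✓.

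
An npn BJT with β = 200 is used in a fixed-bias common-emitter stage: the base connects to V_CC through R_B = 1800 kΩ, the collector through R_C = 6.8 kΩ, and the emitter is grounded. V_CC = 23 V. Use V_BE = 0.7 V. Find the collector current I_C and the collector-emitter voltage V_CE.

Base loop: V_CC = I_B·R_B + V_BE, so I_B = (23 − 0.7)/1800 kΩ = 0.0124 mA.
In the active region I_C = β·I_B = 200 × 0.0124 = 2.48 mA.
Collector loop: V_CE = V_CC − I_C·R_C = 23 − 2.48×6.8 = 6.15 V.
Since V_CE = 6.15 V > V_CE(sat) ≈ 0.2 V, the transistor is in the active region as assumed.

I_C ≈ 2.5 mA, V_CE ≈ 6.2 V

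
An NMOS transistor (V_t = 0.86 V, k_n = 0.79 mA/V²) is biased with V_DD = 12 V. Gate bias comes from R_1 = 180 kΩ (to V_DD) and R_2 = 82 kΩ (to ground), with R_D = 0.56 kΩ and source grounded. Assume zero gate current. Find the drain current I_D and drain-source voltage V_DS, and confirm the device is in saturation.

I_D ≈ 3.3 mA, V_DS ≈ 10 V

V_G = V_DD·R_2/(R_1+R_2) = 12×82/262 = 3.76 V. With the source grounded, V_GS = V_G = 3.76 V.
Assume saturation: I_D = (k_n/2)(V_GS − V_t)² = (0.79/2)×(3.76 − 0.86)² = 0.395×2.9² = 3.31 mA.
V_DS = V_DD − I_D·R_D = 12 − 3.31×0.56 = 10.1 V.
Saturation requires V_DS ≥ V_GS − V_t = 2.9 V; 10.1 ≥ 2.9 ✓.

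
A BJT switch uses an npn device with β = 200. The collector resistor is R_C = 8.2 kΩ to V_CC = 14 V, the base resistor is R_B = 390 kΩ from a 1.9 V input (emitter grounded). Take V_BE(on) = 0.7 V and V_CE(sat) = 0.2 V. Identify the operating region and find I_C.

active; I_C ≈ 0.62 mA

Assume active. Base-emitter loop: I_B = (V_BB − V_BE)/R_B = (1.9 − 0.7)/390 = 0.00308 mA.
I_C = β·I_B = 200×0.00308 = 0.615 mA.
V_CE = V_CC − I_C·R_C = 14 − 0.615×8.2 = 8.95 V > V_CE(sat), so the active-region assumption holds.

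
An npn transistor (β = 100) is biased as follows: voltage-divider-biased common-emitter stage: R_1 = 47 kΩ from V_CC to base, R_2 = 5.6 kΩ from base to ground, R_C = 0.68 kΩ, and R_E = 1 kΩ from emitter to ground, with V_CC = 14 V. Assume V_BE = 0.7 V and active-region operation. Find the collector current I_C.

Thevenize the base divider: V_Th = V_CC·R_2/(R_1+R_2) = 14×5.6/52.6 = 1.49 V, R_Th = R_1‖R_2 = 5 kΩ.
Base-emitter loop: V_Th = I_B·R_Th + V_BE + (β+1)I_B·R_E, so I_B = (1.49 − 0.7) / (5 + 101×1) = 0.00746 mA.
I_C = β·I_B = 100×0.00746 = 0.746 mA, and I_E = (β+1)I_B = 0.753 mA.
V_CE = V_CC − I_C·R_C − I_E·R_E = 14 − 0.746×0.68 − 0.753×1 = 12.7 V.
V_CE = 12.7 V > 0.2 V confirms active-region operation.

I_C ≈ 0.75 mA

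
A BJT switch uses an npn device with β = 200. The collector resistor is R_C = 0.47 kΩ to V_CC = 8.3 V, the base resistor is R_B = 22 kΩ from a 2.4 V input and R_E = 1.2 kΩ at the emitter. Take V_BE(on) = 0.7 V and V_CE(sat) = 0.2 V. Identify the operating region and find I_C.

Assume active. Base-emitter loop: I_B = (V_BB − V_BE)/(R_B + (β+1)R_E) = (2.4 − 0.7)/(22 + 201×1.2) = 0.00646 mA.
I_C = β·I_B = 200×0.00646 = 1.29 mA.
V_CE = V_CC − I_C·R_C − I_E·R_E = 8.3 − 1.29×0.47 − 1.3×1.2 = 6.13 V > V_CE(sat), so the active-region assumption holds.

active; I_C ≈ 1.3 mA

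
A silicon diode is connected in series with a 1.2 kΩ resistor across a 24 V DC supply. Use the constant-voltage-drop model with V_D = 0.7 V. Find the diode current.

KVL around the loop: 24 = V_D + I·R = 0.7 + I × 1.2 kΩ.
So I = (24 − 0.7) / 1.2 kΩ = 23.3 / 1.2 = 19.4 mA.

I ≈ 19 mA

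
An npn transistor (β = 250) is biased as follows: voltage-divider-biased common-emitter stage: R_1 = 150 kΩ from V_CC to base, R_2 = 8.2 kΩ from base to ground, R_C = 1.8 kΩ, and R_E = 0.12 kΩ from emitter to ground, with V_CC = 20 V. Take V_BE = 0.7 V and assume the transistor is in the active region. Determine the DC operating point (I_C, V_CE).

I_C ≈ 2.2 mA, V_CE ≈ 16 V

Thevenize the base divider: V_Th = V_CC·R_2/(R_1+R_2) = 20×8.2/158 = 1.04 V, R_Th = R_1‖R_2 = 7.77 kΩ.
Base-emitter loop: V_Th = I_B·R_Th + V_BE + (β+1)I_B·R_E, so I_B = (1.04 − 0.7) / (7.77 + 251×0.12) = 0.00888 mA.
I_C = β·I_B = 250×0.00888 = 2.22 mA, and I_E = (β+1)I_B = 2.23 mA.
V_CE = V_CC − I_C·R_C − I_E·R_E = 20 − 2.22×1.8 − 2.23×0.12 = 15.7 V.
V_CE = 15.7 V > 0.2 V confirms active-region operation.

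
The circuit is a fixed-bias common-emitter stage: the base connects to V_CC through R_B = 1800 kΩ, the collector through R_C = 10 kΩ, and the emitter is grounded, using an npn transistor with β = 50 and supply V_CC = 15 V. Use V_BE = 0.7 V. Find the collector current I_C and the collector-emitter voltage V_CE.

Base loop: V_CC = I_B·R_B + V_BE, so I_B = (15 − 0.7)/1800 kΩ = 0.00794 mA.
In the active region I_C = β·I_B = 50 × 0.00794 = 0.397 mA.
Collector loop: V_CE = V_CC − I_C·R_C = 15 − 0.397×10 = 11 V.
Since V_CE = 11 V > V_CE(sat) ≈ 0.2 V, the transistor is in the active region as assumed.

I_C ≈ 0.4 mA, V_CE ≈ 11 V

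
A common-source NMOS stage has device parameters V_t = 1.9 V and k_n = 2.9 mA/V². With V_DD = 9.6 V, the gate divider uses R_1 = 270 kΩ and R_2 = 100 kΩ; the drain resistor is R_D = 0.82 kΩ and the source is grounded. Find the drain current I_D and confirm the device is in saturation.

V_G = V_DD·R_2/(R_1+R_2) = 9.6×100/370 = 2.59 V. With the source grounded, V_GS = V_G = 2.59 V.
Assume saturation: I_D = (k_n/2)(V_GS − V_t)² = (2.9/2)×(2.59 − 1.9)² = 1.45×0.695² = 0.7 mA.
V_DS = V_DD − I_D·R_D = 9.6 − 0.7×0.82 = 9.03 V.
Saturation requires V_DS ≥ V_GS − V_t = 0.695 V; 9.03 ≥ 0.695 ✓.

I_D ≈ 0.7 mA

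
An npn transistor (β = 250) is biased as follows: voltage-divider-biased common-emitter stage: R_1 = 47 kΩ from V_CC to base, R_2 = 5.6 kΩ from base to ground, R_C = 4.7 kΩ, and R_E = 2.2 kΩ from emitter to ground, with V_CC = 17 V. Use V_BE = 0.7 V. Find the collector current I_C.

Thevenize the base divider: V_Th = V_CC·R_2/(R_1+R_2) = 17×5.6/52.6 = 1.81 V, R_Th = R_1‖R_2 = 5 kΩ.
Base-emitter loop: V_Th = I_B·R_Th + V_BE + (β+1)I_B·R_E, so I_B = (1.81 − 0.7) / (5 + 251×2.2) = 0.00199 mA.
I_C = β·I_B = 250×0.00199 = 0.498 mA, and I_E = (β+1)I_B = 0.5 mA.
V_CE = V_CC − I_C·R_C − I_E·R_E = 17 − 0.498×4.7 − 0.5×2.2 = 13.6 V.
V_CE = 13.6 V > 0.2 V confirms active-region operation.

I_C ≈ 0.5 mA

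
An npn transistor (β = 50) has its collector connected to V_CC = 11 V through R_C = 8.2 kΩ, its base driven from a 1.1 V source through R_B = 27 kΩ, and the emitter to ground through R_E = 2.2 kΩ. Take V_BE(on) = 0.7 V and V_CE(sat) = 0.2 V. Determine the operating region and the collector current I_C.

Assume active. Base-emitter loop: I_B = (V_BB − V_BE)/(R_B + (β+1)R_E) = (1.1 − 0.7)/(27 + 51×2.2) = 0.00287 mA.
I_C = β·I_B = 50×0.00287 = 0.144 mA.
V_CE = V_CC − I_C·R_C − I_E·R_E = 11 − 0.144×8.2 − 0.147×2.2 = 9.5 V > V_CE(sat), so the active-region assumption holds.

active; I_C ≈ 0.14 mA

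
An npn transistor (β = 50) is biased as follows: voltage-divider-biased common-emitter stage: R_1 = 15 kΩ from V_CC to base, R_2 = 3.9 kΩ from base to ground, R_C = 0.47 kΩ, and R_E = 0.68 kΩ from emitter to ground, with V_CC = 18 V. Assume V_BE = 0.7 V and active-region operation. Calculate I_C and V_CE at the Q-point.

I_C ≈ 4 mA, V_CE ≈ 13 V

Thevenize the base divider: V_Th = V_CC·R_2/(R_1+R_2) = 18×3.9/18.9 = 3.71 V, R_Th = R_1‖R_2 = 3.1 kΩ.
Base-emitter loop: V_Th = I_B·R_Th + V_BE + (β+1)I_B·R_E, so I_B = (3.71 − 0.7) / (3.1 + 51×0.68) = 0.0798 mA.
I_C = β·I_B = 50×0.0798 = 3.99 mA, and I_E = (β+1)I_B = 4.07 mA.
V_CE = V_CC − I_C·R_C − I_E·R_E = 18 − 3.99×0.47 − 4.07×0.68 = 13.4 V.
V_CE = 13.4 V > 0.2 V confirms active-region operation.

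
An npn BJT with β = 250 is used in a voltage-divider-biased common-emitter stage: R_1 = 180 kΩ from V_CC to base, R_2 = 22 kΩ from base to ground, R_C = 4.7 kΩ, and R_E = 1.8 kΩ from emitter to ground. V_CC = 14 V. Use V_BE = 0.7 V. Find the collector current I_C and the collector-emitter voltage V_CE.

I_C ≈ 0.44 mA, V_CE ≈ 11 V

Thevenize the base divider: V_Th = V_CC·R_2/(R_1+R_2) = 14×22/202 = 1.52 V, R_Th = R_1‖R_2 = 19.6 kΩ.
Base-emitter loop: V_Th = I_B·R_Th + V_BE + (β+1)I_B·R_E, so I_B = (1.52 − 0.7) / (19.6 + 251×1.8) = 0.00175 mA.
I_C = β·I_B = 250×0.00175 = 0.437 mA, and I_E = (β+1)I_B = 0.439 mA.
V_CE = V_CC − I_C·R_C − I_E·R_E = 14 − 0.437×4.7 − 0.439×1.8 = 11.2 V.
V_CE = 11.2 V > 0.2 V confirms active-region operation.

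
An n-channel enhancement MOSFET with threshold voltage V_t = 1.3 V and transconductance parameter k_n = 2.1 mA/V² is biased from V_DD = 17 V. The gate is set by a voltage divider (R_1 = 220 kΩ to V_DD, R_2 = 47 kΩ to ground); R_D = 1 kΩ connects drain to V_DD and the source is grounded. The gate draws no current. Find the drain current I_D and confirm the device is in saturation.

I_D ≈ 3 mA

V_G = V_DD·R_2/(R_1+R_2) = 17×47/267 = 2.99 V. With the source grounded, V_GS = V_G = 2.99 V.
Assume saturation: I_D = (k_n/2)(V_GS − V_t)² = (2.1/2)×(2.99 − 1.3)² = 1.05×1.69² = 3.01 mA.
V_DS = V_DD − I_D·R_D = 17 − 3.01×1 = 14 V.
Saturation requires V_DS ≥ V_GS − V_t = 1.69 V; 14 ≥ 1.69 ✓.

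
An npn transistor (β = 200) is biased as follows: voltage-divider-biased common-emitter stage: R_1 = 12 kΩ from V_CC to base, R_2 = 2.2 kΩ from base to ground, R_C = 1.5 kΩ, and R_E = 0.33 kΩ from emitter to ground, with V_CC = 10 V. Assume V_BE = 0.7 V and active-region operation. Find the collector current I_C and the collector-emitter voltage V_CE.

I_C ≈ 2.5 mA, V_CE ≈ 5.4 V

Thevenize the base divider: V_Th = V_CC·R_2/(R_1+R_2) = 10×2.2/14.2 = 1.55 V, R_Th = R_1‖R_2 = 1.86 kΩ.
Base-emitter loop: V_Th = I_B·R_Th + V_BE + (β+1)I_B·R_E, so I_B = (1.55 − 0.7) / (1.86 + 201×0.33) = 0.0125 mA.
I_C = β·I_B = 200×0.0125 = 2.49 mA, and I_E = (β+1)I_B = 2.5 mA.
V_CE = V_CC − I_C·R_C − I_E·R_E = 10 − 2.49×1.5 − 2.5×0.33 = 5.44 V.
V_CE = 5.44 V > 0.2 V confirms active-region operation.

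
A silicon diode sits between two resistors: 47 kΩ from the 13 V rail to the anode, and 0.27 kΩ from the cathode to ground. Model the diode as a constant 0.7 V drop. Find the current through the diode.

The two resistors are in series with the diode, so KVL gives 13 = I·47 + 0.7 + I·0.27.
I = (13 − 0.7) / (47 + 0.27) kΩ = 12.3 / 47.3 = 0.26 mA.

I ≈ 0.26 mA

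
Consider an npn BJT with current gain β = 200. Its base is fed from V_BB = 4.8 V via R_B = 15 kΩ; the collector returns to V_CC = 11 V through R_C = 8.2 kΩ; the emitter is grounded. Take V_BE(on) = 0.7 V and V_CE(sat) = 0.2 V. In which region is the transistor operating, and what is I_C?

saturation; I_C ≈ 1.3 mA

Assume active: I_B = (4.8 − 0.7)/15 = 0.273 mA, giving I_C = β·I_B = 54.7 mA.
But then V_CE = 11 − 54.7×8.2 = -437 V < V_CE(sat) = 0.2 V — impossible in the active region.
So the transistor is saturated. With V_CE = 0.2 V, I_C = (V_CC − 0.2)/R_C = 10.8/8.2 = 1.32 mA.
Check: β·I_B = 54.7 mA > I_C = 1.32 mA, confirming saturation.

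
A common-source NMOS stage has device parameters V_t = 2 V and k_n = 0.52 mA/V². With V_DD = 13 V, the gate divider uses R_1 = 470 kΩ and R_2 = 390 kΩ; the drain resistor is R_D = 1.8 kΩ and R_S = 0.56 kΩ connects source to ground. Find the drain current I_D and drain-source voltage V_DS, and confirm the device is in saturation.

I_D ≈ 2 mA, V_DS ≈ 8.3 V

V_G = V_DD·R_2/(R_1+R_2) = 13×390/860 = 5.9 V.
Assume saturation: I_D = (k_n/2)(V_GS − V_t)² with V_GS = V_G − I_D·R_S = 5.9 − 0.56·I_D.
Substituting gives 0.0815·I_D² − 2.13·I_D + 3.95 = 0, with roots I_D = 2 or 24.2 mA.
The root I_D = 24.2 mA gives V_GS = -7.64 V ≤ V_t, so take I_D = 2 mA.
Then V_GS = 4.77 V and V_DS = V_DD − I_D(R_D+R_S) = 13 − 2×2.36 = 8.28 V.
Saturation requires V_DS ≥ V_GS − V_t = 2.77 V; 8.28 ≥ 2.77 ✓.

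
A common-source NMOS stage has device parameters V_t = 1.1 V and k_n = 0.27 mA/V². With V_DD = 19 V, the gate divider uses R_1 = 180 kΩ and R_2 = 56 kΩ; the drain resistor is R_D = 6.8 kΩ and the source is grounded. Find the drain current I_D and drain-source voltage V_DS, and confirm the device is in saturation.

V_G = V_DD·R_2/(R_1+R_2) = 19×56/236 = 4.51 V. With the source grounded, V_GS = V_G = 4.51 V.
Assume saturation: I_D = (k_n/2)(V_GS − V_t)² = (0.27/2)×(4.51 − 1.1)² = 0.135×3.41² = 1.57 mA.
V_DS = V_DD − I_D·R_D = 19 − 1.57×6.8 = 8.33 V.
Saturation requires V_DS ≥ V_GS − V_t = 3.41 V; 8.33 ≥ 3.41 ✓.

I_D ≈ 1.6 mA, V_DS ≈ 8.3 V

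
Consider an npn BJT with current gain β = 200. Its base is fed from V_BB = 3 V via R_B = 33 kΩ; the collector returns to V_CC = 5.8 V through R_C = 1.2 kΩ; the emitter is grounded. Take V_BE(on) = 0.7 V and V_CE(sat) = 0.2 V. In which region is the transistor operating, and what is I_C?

saturation; I_C ≈ 4.7 mA

Assume active: I_B = (3 − 0.7)/33 = 0.0697 mA, giving I_C = β·I_B = 13.9 mA.
But then V_CE = 5.8 − 13.9×1.2 = -10.9 V < V_CE(sat) = 0.2 V — impossible in the active region.
So the transistor is saturated. With V_CE = 0.2 V, I_C = (V_CC − 0.2)/R_C = 5.6/1.2 = 4.67 mA.
Check: β·I_B = 13.9 mA > I_C = 4.67 mA, confirming saturation.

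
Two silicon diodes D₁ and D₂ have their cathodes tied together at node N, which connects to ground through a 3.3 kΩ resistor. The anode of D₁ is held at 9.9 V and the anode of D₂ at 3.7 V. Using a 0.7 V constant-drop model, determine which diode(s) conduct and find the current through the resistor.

Only D₁ conducts; I_R ≈ 2.8 mA

Assume both conduct. Then node N would need to be at both 9.9−0.7 = 9.2 V and 3.7−0.7 = 3 V, which is impossible.
Assume only D₁ conducts: V_N = 9.9 − 0.7 = 9.2 V, so I_R = 9.2/3.3 = 2.79 mA.
Check D₂: its anode-to-cathode voltage is 3.7 − 9.2 = -5.5 V < 0.7 V, so it is off. The assumption is consistent.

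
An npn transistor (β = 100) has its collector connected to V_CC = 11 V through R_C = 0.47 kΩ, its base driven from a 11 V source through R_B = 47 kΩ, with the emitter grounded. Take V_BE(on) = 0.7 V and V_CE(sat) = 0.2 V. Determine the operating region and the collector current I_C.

Assume active. Base-emitter loop: I_B = (V_BB − V_BE)/R_B = (11 − 0.7)/47 = 0.219 mA.
I_C = β·I_B = 100×0.219 = 21.9 mA.
V_CE = V_CC − I_C·R_C = 11 − 21.9×0.47 = 0.7 V > V_CE(sat), so the active-region assumption holds.

active; I_C ≈ 22 mA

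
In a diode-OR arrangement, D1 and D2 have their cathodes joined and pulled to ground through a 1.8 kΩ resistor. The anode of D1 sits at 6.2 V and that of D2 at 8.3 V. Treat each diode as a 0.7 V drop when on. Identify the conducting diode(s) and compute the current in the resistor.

Only D2 conducts; I_R ≈ 4.2 mA

Assume both conduct. Then node N would need to be at both 6.2−0.7 = 5.5 V and 8.3−0.7 = 7.6 V, which is impossible.
Assume only D2 conducts: V_N = 8.3 − 0.7 = 7.6 V, so I_R = 7.6/1.8 = 4.22 mA.
Check D1: its anode-to-cathode voltage is 6.2 − 7.6 = -1.4 V < 0.7 V, so it is off. The assumption is consistent.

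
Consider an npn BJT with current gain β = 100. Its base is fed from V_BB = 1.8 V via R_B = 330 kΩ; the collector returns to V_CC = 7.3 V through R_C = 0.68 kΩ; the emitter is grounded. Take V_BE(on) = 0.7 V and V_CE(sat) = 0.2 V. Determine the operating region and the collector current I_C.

active; I_C ≈ 0.33 mA

Assume active. Base-emitter loop: I_B = (V_BB − V_BE)/R_B = (1.8 − 0.7)/330 = 0.00333 mA.
I_C = β·I_B = 100×0.00333 = 0.333 mA.
V_CE = V_CC − I_C·R_C = 7.3 − 0.333×0.68 = 7.07 V > V_CE(sat), so the active-region assumption holds.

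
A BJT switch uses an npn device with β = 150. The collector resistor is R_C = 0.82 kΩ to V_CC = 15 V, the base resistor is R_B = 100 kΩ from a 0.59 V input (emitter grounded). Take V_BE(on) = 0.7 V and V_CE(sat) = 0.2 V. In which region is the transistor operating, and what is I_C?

cutoff; I_C ≈ 0

V_BB = 0.59 V ≤ V_BE(on) = 0.7 V, so the base-emitter junction is not forward biased.
The transistor is in cutoff: I_B = I_C = 0.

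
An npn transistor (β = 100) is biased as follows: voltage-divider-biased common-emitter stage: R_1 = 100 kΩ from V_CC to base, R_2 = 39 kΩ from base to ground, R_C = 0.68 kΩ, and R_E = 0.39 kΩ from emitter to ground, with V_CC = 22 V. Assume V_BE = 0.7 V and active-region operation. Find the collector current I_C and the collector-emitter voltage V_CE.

Thevenize the base divider: V_Th = V_CC·R_2/(R_1+R_2) = 22×39/139 = 6.17 V, R_Th = R_1‖R_2 = 28.1 kΩ.
Base-emitter loop: V_Th = I_B·R_Th + V_BE + (β+1)I_B·R_E, so I_B = (6.17 − 0.7) / (28.1 + 101×0.39) = 0.0811 mA.
I_C = β·I_B = 100×0.0811 = 8.11 mA, and I_E = (β+1)I_B = 8.2 mA.
V_CE = V_CC − I_C·R_C − I_E·R_E = 22 − 8.11×0.68 − 8.2×0.39 = 13.3 V.
V_CE = 13.3 V > 0.2 V confirms active-region operation.

I_C ≈ 8.1 mA, V_CE ≈ 13 V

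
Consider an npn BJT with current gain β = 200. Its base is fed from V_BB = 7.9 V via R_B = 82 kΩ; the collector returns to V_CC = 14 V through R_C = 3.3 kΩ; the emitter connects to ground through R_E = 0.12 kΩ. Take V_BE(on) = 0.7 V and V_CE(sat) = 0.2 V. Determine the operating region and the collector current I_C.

saturation; I_C ≈ 4 mA

Assume active: I_B = (7.9 − 0.7)/(82 + 201×0.12) = 0.0678 mA, I_C = β·I_B = 13.6 mA.
Then V_CE = 14 − 13.6×3.3 − 13.6×0.12 = -32.4 V < 0.2 V — the active assumption fails.
Re-solve with V_CE = 0.2 V. KCL at the emitter: V_E/R_E = (V_BB−0.7−V_E)/R_B + (V_CC−0.2−V_E)/R_C, giving V_E = 0.494 V.
I_C = (V_CC − 0.2 − V_E)/R_C = (13.8 − 0.494)/3.3 = 4.03 mA.
Check: I_B = (7.2 − 0.494)/82 = 0.0818 mA, and β·I_B = 16.4 mA > I_C, confirming saturation.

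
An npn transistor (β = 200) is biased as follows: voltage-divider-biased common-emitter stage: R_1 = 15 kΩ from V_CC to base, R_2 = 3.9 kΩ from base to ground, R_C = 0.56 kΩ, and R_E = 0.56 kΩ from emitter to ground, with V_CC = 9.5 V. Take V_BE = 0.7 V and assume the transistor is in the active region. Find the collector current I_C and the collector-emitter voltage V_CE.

I_C ≈ 2.2 mA, V_CE ≈ 7.1 V

Thevenize the base divider: V_Th = V_CC·R_2/(R_1+R_2) = 9.5×3.9/18.9 = 1.96 V, R_Th = R_1‖R_2 = 3.1 kΩ.
Base-emitter loop: V_Th = I_B·R_Th + V_BE + (β+1)I_B·R_E, so I_B = (1.96 − 0.7) / (3.1 + 201×0.56) = 0.0109 mA.
I_C = β·I_B = 200×0.0109 = 2.18 mA, and I_E = (β+1)I_B = 2.19 mA.
V_CE = V_CC − I_C·R_C − I_E·R_E = 9.5 − 2.18×0.56 − 2.19×0.56 = 7.05 V.
V_CE = 7.05 V > 0.2 V confirms active-region operation.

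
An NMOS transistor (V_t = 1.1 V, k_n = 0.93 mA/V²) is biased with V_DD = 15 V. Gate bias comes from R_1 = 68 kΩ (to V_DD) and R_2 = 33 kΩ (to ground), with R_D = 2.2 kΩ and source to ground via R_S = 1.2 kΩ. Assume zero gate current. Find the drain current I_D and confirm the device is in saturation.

I_D ≈ 1.6 mA

V_G = V_DD·R_2/(R_1+R_2) = 15×33/101 = 4.9 V.
Assume saturation: I_D = (k_n/2)(V_GS − V_t)² with V_GS = V_G − I_D·R_S = 4.9 − 1.2·I_D.
Substituting gives 0.67·I_D² − 5.24·I_D + 6.72 = 0, with roots I_D = 1.61 or 6.21 mA.
The root I_D = 6.21 mA gives V_GS = -2.56 V ≤ V_t, so take I_D = 1.61 mA.
Then V_GS = 2.96 V and V_DS = V_DD − I_D(R_D+R_S) = 15 − 1.61×3.4 = 9.51 V.
Saturation requires V_DS ≥ V_GS − V_t = 1.86 V; 9.51 ≥ 1.86 ✓.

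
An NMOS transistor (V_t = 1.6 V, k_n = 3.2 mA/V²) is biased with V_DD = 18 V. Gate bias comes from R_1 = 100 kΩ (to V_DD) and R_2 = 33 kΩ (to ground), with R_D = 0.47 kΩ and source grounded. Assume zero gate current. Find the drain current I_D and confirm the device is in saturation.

I_D ≈ 13 mA

V_G = V_DD·R_2/(R_1+R_2) = 18×33/133 = 4.47 V. With the source grounded, V_GS = V_G = 4.47 V.
Assume saturation: I_D = (k_n/2)(V_GS − V_t)² = (3.2/2)×(4.47 − 1.6)² = 1.6×2.87² = 13.1 mA.
V_DS = V_DD − I_D·R_D = 18 − 13.1×0.47 = 11.8 V.
Saturation requires V_DS ≥ V_GS − V_t = 2.87 V; 11.8 ≥ 2.87 ✓.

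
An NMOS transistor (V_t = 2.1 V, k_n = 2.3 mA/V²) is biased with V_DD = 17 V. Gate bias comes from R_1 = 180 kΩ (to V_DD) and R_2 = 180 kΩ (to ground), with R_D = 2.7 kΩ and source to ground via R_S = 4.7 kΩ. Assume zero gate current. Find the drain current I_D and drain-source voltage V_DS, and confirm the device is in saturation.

I_D ≈ 1.1 mA, V_DS ≈ 8.5 V

V_G = V_DD·R_2/(R_1+R_2) = 17×180/360 = 8.5 V.
Assume saturation: I_D = (k_n/2)(V_GS − V_t)² with V_GS = V_G − I_D·R_S = 8.5 − 4.7·I_D.
Substituting gives 25.4·I_D² − 70.2·I_D + 47.1 = 0, with roots I_D = 1.15 or 1.61 mA.
The root I_D = 1.61 mA gives V_GS = 0.915 V ≤ V_t, so take I_D = 1.15 mA.
Then V_GS = 3.1 V and V_DS = V_DD − I_D(R_D+R_S) = 17 − 1.15×7.4 = 8.5 V.
Saturation requires V_DS ≥ V_GS − V_t = 1 V; 8.5 ≥ 1 ✓.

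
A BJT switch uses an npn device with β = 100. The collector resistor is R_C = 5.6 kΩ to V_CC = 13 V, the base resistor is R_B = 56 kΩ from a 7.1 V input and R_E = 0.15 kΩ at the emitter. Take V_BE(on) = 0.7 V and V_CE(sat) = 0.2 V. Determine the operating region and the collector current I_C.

Assume active: I_B = (7.1 − 0.7)/(56 + 101×0.15) = 0.09 mA, I_C = β·I_B = 9 mA.
Then V_CE = 13 − 9×5.6 − 9.09×0.15 = -38.7 V < 0.2 V — the active assumption fails.
Re-solve with V_CE = 0.2 V. KCL at the emitter: V_E/R_E = (V_BB−0.7−V_E)/R_B + (V_CC−0.2−V_E)/R_C, giving V_E = 0.35 V.
I_C = (V_CC − 0.2 − V_E)/R_C = (12.8 − 0.35)/5.6 = 2.22 mA.
Check: I_B = (6.4 − 0.35)/56 = 0.108 mA, and β·I_B = 10.8 mA > I_C, confirming saturation.

saturation; I_C ≈ 2.2 mA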